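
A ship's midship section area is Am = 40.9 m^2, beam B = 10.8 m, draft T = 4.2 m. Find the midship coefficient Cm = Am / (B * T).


Formula: Cm = Am / (B * T)
Step 1 — B * T = 10.8 * 4.2 = 45.36 m^2
Step 2 — Cm = 40.9 / 45.36 ≈ 0.90168 (5 s.f.)

0.90168


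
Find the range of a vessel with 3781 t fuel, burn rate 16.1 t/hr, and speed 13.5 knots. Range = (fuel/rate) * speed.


Formula: endurance = fuel / rate; range = endurance * speed
Step 1 — endurance = 3781 / 16.1 = 234.8447 hours
Step 2 — range = 234.8447 * 13.5 ≈ 3170.4 nautical miles (5 s.f.)

3170.4 NM


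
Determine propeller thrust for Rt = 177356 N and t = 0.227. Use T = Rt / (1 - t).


Formula: T = Rt / (1 - t)
Step 1 — (1 - t) = 1 - 0.227 = 0.773
Step 2 — T = 177356 / 0.773 ≈ 229440 N (5 s.f.)

229440 N


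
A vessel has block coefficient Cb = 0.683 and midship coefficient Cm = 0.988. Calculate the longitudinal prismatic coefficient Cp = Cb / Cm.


Formula: Cp = Cb / Cm
Substituting: Cp = 0.683 / 0.988
Result: Cp ≈ 0.69130 (5 s.f.)

0.69130


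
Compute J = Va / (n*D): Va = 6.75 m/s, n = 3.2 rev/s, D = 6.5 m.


Formula: J = Va / (n * D)
Step 1 — n * D = 3.2 * 6.5 = 20.8
Step 2 — J = 6.75 / 20.8 ≈ 0.32452 (5 s.f.)

0.32452


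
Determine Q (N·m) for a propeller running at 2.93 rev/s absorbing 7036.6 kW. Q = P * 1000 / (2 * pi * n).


Formula: Q = P_W / (2 * pi * n)
Step 1 — P_W = 7036.6 kW * 1000 = 7036600.0 W
Step 2 — 2 * pi * n = 2 * pi * 2.93 = 18.409733
Step 3 — Q = 7036600.0 / 18.409733 ≈ 382220 N·m (5 s.f.)

382220 N·m


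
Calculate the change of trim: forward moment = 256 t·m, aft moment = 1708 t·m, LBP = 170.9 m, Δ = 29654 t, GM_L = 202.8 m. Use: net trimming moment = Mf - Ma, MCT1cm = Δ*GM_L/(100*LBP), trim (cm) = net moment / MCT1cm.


Formula: net trimming moment = Mf - Ma; MCT1cm = Δ*GM_L/(100*LBP); trim = net moment / MCT1cm
Step 1 — net trimming moment = 256 - 1708 = -1452 t·m
Step 2 — MCT1cm = 29654 * 202.8 / (100 * 170.9) = 351.8918 t·m/cm
Step 3 — trim = -1452 / 351.8918 ≈ -4.1263 cm (5 s.f.)

-4.1263 cm


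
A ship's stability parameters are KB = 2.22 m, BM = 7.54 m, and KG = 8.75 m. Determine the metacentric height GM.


Formula: GM = KB + BM - KG
Step 1 — KM = KB + BM = 2.22 + 7.54 = 9.76 m
Step 2 — GM = KM - KG = 9.76 - 8.75 = 1.01 m

1.01 m


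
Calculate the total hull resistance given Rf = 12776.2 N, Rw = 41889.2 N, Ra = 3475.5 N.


Formula: Rt = Rf + Rw + Ra
Substituting: Rt = 12776.2 + 41889.2 + 3475.5
Result: Rt = 58140.9 N

58140.9 N


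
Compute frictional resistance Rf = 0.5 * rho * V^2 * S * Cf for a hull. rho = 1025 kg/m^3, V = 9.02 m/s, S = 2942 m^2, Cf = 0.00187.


Formula: Rf = 0.5 * rho * V^2 * S * Cf
Step 1 — V^2 = 9.02^2 = 81.3604
Step 2 — 0.5 * rho * V^2 = 0.5 * 1025 * 81.3604 = 41697.205
Step 3 — Rf = 41697.205 * 2942 * 0.00187 ≈ 229400 N (5 s.f.)

229400 N


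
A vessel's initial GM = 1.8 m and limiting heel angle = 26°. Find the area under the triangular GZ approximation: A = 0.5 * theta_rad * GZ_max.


Formula: GZ_max = GM * sin(theta); Area = 0.5 * theta_rad * GZ_max
Step 1 — GZ_max = 1.8 * sin(26°) = 1.8 * 0.438371 = 0.789068 m
Step 2 — theta_rad = 26 * pi/180 = 0.453786 rad
Step 3 — Area = 0.5 * 0.453786 * 0.789068 ≈ 0.17903 m·rad (5 s.f.)

0.17903 m·rad


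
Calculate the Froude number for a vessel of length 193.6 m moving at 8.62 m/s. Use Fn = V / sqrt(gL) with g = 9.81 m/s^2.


Formula: Fn = V / sqrt(g * L)
Step 1 — g * L = 9.81 * 193.6 = 1899.216
Step 2 — sqrt(g * L) = sqrt(1899.216) = 43.579995
Step 3 — Fn = 8.62 / 43.579995 ≈ 0.19780 (5 s.f.)

0.19780


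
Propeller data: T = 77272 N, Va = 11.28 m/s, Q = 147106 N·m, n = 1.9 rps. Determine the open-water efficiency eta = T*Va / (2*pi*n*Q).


Formula: eta = T * Va / (2 * pi * n * Q)
Step 1 — numerator = T * Va = 77272 * 11.28 = 871628.16
Step 2 — 2 * pi * n = 2 * pi * 1.9 = 11.938052
Step 3 — denominator = 11.938052 * 147106 = 1756159.08
Step 4 — eta = 871628.16 / 1756159.08 ≈ 0.49633 (5 s.f.)

0.49633


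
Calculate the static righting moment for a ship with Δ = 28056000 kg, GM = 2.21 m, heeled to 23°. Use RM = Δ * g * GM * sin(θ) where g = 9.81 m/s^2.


Formula: GZ = GM * sin(theta); RM = disp * g * GZ
Step 1 — GZ = 2.21 * sin(23°) = 2.21 * 0.390731 = 0.863516 m
Step 2 — RM = 28056000 * 9.81 * 0.863516 ≈ 237660000 N·m (5 s.f.)

237660000 N·m


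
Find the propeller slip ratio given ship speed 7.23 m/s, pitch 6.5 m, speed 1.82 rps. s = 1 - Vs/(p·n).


Formula: s = 1 - Vs / (p * n)
Step 1 — p * n = 6.5 * 1.82 = 11.83
Step 2 — Vs / (p*n) = 7.23 / 11.83 = 0.611158 (6 d.p.)
Step 3 — s = 1 - 0.611158 = 0.388842

0.388842


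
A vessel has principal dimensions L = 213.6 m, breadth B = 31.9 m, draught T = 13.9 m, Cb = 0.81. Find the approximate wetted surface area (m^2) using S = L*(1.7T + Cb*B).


Formula: S = 1.7*L*T + V/T with V = Cb*L*B*T, i.e. S = L * (1.7*T + Cb*B)
Step 1 — 1.7*T = 1.7 * 13.9 = 23.63 m
Step 2 — Cb*B = 0.81 * 31.9 = 25.839 m
Step 3 — 1.7*T + Cb*B = 23.63 + 25.839 = 49.469 m
Step 4 — S = 213.6 * 49.469 ≈ 10567 m^2 (5 s.f.)

10567 m^2


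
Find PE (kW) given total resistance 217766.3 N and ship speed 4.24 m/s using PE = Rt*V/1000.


Formula: PE = Rt * V / 1000 (kW)
Step 1 — PE (W) = 217766.3 * 4.24 = 923329.112 W
Step 2 — PE (kW) = 923329.112 / 1000 ≈ 923.33 kW (5 s.f.)

923.33 kW


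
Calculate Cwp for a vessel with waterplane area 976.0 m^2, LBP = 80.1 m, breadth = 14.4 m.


Formula: Cwp = Aw / (L * B)
Step 1 — L * B = 80.1 * 14.4 = 1153.44 m^2
Step 2 — Cwp = 976.0 / 1153.44 ≈ 0.84616 (5 s.f.)

0.84616


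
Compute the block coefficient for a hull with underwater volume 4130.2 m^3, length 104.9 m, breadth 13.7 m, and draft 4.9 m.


Formula: Cb = V / (L * B * T)
Step 1 — L * B * T = 104.9 * 13.7 * 4.9 = 7041.937 m^3
Step 2 — Cb = 4130.2 / 7041.937 ≈ 0.58651 (5 s.f.)

0.58651


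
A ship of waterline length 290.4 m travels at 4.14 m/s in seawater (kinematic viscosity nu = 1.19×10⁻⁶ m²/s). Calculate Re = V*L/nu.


Formula: Re = V * L / nu
Step 1 — V * L = 4.14 * 290.4 = 1202.256 m^2/s
Step 2 — Re = 1202.256 / 1.19e-6 = 1.01e+09

1.01e+09


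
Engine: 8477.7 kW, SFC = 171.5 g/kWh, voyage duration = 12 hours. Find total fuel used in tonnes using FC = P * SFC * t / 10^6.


Formula: FC (tonnes) = P * SFC * t / 1,000,000
Step 1 — P * SFC * t = 8477.7 * 171.5 * 12 = 17447106.6 g
Step 2 — FC (tonnes) = 17447106.6 / 1,000,000 ≈ 17.447 tonnes (5 s.f.)

17.447 tonnes


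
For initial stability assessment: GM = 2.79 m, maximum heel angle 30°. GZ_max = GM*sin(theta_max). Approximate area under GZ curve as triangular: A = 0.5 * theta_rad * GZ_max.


Formula: GZ_max = GM * sin(theta); Area = 0.5 * theta_rad * GZ_max
Step 1 — GZ_max = 2.79 * sin(30°) = 2.79 * 0.5 = 1.395 m
Step 2 — theta_rad = 30 * pi/180 = 0.523599 rad
Step 3 — Area = 0.5 * 0.523599 * 1.395 ≈ 0.36521 m·rad (5 s.f.)

0.36521 m·rad


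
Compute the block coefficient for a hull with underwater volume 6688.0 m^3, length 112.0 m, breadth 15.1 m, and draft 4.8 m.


Formula: Cb = V / (L * B * T)
Step 1 — L * B * T = 112.0 * 15.1 * 4.8 = 8117.76 m^3
Step 2 — Cb = 6688.0 / 8117.76 ≈ 0.82387 (5 s.f.)

0.82387


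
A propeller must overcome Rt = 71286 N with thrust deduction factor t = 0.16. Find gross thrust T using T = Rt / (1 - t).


Formula: T = Rt / (1 - t)
Step 1 — (1 - t) = 1 - 0.16 = 0.84
Step 2 — T = 71286 / 0.84 ≈ 84864 N (5 s.f.)

84864 N


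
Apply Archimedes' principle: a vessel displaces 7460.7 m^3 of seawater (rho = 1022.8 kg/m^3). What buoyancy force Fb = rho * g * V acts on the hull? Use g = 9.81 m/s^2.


Formula: Fb = rho * g * V
Substituting: Fb = 1022.8 * 9.81 * 7460.7
Intermediate: 1022.8 * 9.81 = 10033.668
Result: Fb = 10033.668 * 7460.7 ≈ 74858000 N (5 s.f.)

74858000 N


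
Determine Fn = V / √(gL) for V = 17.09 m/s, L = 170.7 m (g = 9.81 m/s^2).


Formula: Fn = V / sqrt(g * L)
Step 1 — g * L = 9.81 * 170.7 = 1674.567
Step 2 — sqrt(g * L) = sqrt(1674.567) = 40.921474
Step 3 — Fn = 17.09 / 40.921474 ≈ 0.41763 (5 s.f.)

0.41763


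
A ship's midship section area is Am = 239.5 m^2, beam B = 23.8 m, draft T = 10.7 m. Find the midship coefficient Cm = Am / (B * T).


Formula: Cm = Am / (B * T)
Step 1 — B * T = 23.8 * 10.7 = 254.66 m^2
Step 2 — Cm = 239.5 / 254.66 ≈ 0.94047 (5 s.f.)

0.94047


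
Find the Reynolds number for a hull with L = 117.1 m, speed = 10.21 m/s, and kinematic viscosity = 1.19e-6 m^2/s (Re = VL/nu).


Formula: Re = V * L / nu
Step 1 — V * L = 10.21 * 117.1 = 1195.591 m^2/s
Step 2 — Re = 1195.591 / 1.19e-6 = 1.00e+09

1.00e+09


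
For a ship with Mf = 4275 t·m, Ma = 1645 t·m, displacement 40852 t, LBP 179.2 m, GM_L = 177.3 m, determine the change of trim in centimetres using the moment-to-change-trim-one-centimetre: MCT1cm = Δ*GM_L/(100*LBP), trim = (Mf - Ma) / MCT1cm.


Formula: net trimming moment = Mf - Ma; MCT1cm = Δ*GM_L/(100*LBP); trim = net moment / MCT1cm
Step 1 — net trimming moment = 4275 - 1645 = 2630 t·m
Step 2 — MCT1cm = 40852 * 177.3 / (100 * 179.2) = 404.1886 t·m/cm
Step 3 — trim = 2630 / 404.1886 ≈ 6.5069 cm (5 s.f.)

6.5069 cm


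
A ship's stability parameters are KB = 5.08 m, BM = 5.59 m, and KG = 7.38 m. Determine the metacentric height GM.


Formula: GM = KB + BM - KG
Step 1 — KM = KB + BM = 5.08 + 5.59 = 10.67 m
Step 2 — GM = KM - KG = 10.67 - 7.38 = 3.29 m

3.29 m


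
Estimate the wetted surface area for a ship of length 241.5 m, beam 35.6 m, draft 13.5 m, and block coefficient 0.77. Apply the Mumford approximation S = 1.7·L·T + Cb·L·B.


Formula: S = 1.7*L*T + V/T with V = Cb*L*B*T, i.e. S = L * (1.7*T + Cb*B)
Step 1 — 1.7*T = 1.7 * 13.5 = 22.95 m
Step 2 — Cb*B = 0.77 * 35.6 = 27.412 m
Step 3 — 1.7*T + Cb*B = 22.95 + 27.412 = 50.362 m
Step 4 — S = 241.5 * 50.362 ≈ 12162 m^2 (5 s.f.)

12162 m^2


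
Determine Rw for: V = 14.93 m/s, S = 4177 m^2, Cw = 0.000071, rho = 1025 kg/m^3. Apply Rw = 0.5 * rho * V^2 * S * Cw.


Formula: Rw = 0.5 * rho * V^2 * S * Cw
Step 1 — V^2 = 14.93^2 = 222.9049
Step 2 — 0.5 * rho * V^2 = 0.5 * 1025 * 222.9049 = 114238.76125
Step 3 — Rw = 114238.76125 * 4177 * 0.000071 ≈ 33879 N (5 s.f.)

33879 N


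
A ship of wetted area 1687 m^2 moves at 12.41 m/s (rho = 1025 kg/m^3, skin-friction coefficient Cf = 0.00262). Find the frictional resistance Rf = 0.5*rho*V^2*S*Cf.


Formula: Rf = 0.5 * rho * V^2 * S * Cf
Step 1 — V^2 = 12.41^2 = 154.0081
Step 2 — 0.5 * rho * V^2 = 0.5 * 1025 * 154.0081 = 78929.15125
Step 3 — Rf = 78929.15125 * 1687 * 0.00262 ≈ 348860 N (5 s.f.)

348860 N


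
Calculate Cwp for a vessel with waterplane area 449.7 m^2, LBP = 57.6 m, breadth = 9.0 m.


Formula: Cwp = Aw / (L * B)
Step 1 — L * B = 57.6 * 9.0 = 518.4 m^2
Step 2 — Cwp = 449.7 / 518.4 ≈ 0.86748 (5 s.f.)

0.86748


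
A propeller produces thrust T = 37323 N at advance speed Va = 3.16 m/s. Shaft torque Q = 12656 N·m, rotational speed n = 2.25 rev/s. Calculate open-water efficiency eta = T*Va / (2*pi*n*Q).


Formula: eta = T * Va / (2 * pi * n * Q)
Step 1 — numerator = T * Va = 37323 * 3.16 = 117940.68
Step 2 — 2 * pi * n = 2 * pi * 2.25 = 14.137167
Step 3 — denominator = 14.137167 * 12656 = 178919.99
Step 4 — eta = 117940.68 / 178919.99 ≈ 0.65918 (5 s.f.)

0.65918


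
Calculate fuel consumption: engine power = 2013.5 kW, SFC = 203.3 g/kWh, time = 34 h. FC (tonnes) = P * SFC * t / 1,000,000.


Formula: FC (tonnes) = P * SFC * t / 1,000,000
Step 1 — P * SFC * t = 2013.5 * 203.3 * 34 = 13917714.7 g
Step 2 — FC (tonnes) = 13917714.7 / 1,000,000 ≈ 13.918 tonnes (5 s.f.)

13.918 tonnes


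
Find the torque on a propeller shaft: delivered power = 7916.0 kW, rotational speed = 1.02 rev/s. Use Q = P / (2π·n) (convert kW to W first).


Formula: Q = P_W / (2 * pi * n)
Step 1 — P_W = 7916.0 kW * 1000 = 7916000.0 W
Step 2 — 2 * pi * n = 2 * pi * 1.02 = 6.408849
Step 3 — Q = 7916000.0 / 6.408849 ≈ 1235200 N·m (5 s.f.)

1235200 N·m


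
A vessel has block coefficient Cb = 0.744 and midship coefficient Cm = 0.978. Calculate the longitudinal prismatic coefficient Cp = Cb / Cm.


Formula: Cp = Cb / Cm
Substituting: Cp = 0.744 / 0.978
Result: Cp ≈ 0.76074 (5 s.f.)

0.76074


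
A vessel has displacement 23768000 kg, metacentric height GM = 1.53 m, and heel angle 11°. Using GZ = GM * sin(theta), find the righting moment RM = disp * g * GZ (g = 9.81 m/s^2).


Formula: GZ = GM * sin(theta); RM = disp * g * GZ
Step 1 — GZ = 1.53 * sin(11°) = 1.53 * 0.190809 = 0.291938 m
Step 2 — RM = 23768000 * 9.81 * 0.291938 ≈ 68069000 N·m (5 s.f.)

68069000 N·m


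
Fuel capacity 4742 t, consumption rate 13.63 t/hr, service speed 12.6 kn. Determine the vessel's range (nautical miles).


Formula: endurance = fuel / rate; range = endurance * speed
Step 1 — endurance = 4742 / 13.63 = 347.909 hours
Step 2 — range = 347.909 * 12.6 ≈ 4383.7 nautical miles (5 s.f.)

4383.7 NM


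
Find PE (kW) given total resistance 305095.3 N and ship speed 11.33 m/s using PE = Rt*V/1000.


Formula: PE = Rt * V / 1000 (kW)
Step 1 — PE (W) = 305095.3 * 11.33 = 3456729.749 W
Step 2 — PE (kW) = 3456729.749 / 1000 ≈ 3456.7 kW (5 s.f.)

3456.7 kW


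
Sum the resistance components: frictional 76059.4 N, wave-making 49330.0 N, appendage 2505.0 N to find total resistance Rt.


Formula: Rt = Rf + Rw + Ra
Substituting: Rt = 76059.4 + 49330.0 + 2505.0
Result: Rt = 127894.4 N

127894.4 N


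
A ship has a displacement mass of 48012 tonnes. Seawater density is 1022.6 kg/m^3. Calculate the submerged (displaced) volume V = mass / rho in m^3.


Formula: V = mass / rho
Step 1 — convert tonnes to kg: 48012 t * 1000 = 48012000 kg
Step 2 — V = 48012000 / 1022.6 ≈ 46951 m^3 (5 s.f.)

46951 m^3


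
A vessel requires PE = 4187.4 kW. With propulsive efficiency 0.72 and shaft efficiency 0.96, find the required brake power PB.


Formula: PB = PE / (eta_D * eta_S)
Step 1 — combined efficiency = eta_D * eta_S = 0.72 * 0.96 = 0.6912
Step 2 — PB = 4187.4 / 0.6912 ≈ 6058.2 kW (5 s.f.)

6058.2 kW


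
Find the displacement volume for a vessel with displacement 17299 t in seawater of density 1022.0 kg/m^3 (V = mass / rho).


Formula: V = mass / rho
Step 1 — convert tonnes to kg: 17299 t * 1000 = 17299000 kg
Step 2 — V = 17299000 / 1022.0 ≈ 16927 m^3 (5 s.f.)

16927 m^3


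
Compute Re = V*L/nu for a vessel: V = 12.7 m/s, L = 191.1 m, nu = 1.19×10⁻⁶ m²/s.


Formula: Re = V * L / nu
Step 1 — V * L = 12.7 * 191.1 = 2426.97 m^2/s
Step 2 — Re = 2426.97 / 1.19e-6 = 2.04e+09

2.04e+09


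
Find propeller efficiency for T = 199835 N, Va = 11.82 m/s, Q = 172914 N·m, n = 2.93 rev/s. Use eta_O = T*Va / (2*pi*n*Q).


Formula: eta = T * Va / (2 * pi * n * Q)
Step 1 — numerator = T * Va = 199835 * 11.82 = 2362049.7
Step 2 — 2 * pi * n = 2 * pi * 2.93 = 18.409733
Step 3 — denominator = 18.409733 * 172914 = 3183300.57
Step 4 — eta = 2362049.7 / 3183300.57 ≈ 0.74201 (5 s.f.)

0.74201


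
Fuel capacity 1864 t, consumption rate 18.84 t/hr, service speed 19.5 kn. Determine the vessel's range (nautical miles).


Formula: endurance = fuel / rate; range = endurance * speed
Step 1 — endurance = 1864 / 18.84 = 98.9384 hours
Step 2 — range = 98.9384 * 19.5 ≈ 1929.3 nautical miles (5 s.f.)

1929.3 NM


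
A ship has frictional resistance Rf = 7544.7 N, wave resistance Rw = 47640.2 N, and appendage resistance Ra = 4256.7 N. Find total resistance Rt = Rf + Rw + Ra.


Formula: Rt = Rf + Rw + Ra
Substituting: Rt = 7544.7 + 47640.2 + 4256.7
Result: Rt = 59441.6 N

59441.6 N


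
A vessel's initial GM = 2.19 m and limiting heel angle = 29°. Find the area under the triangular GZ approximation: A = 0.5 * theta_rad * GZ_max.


Formula: GZ_max = GM * sin(theta); Area = 0.5 * theta_rad * GZ_max
Step 1 — GZ_max = 2.19 * sin(29°) = 2.19 * 0.48481 = 1.061734 m
Step 2 — theta_rad = 29 * pi/180 = 0.506145 rad
Step 3 — Area = 0.5 * 0.506145 * 1.061734 ≈ 0.26870 m·rad (5 s.f.)

0.26870 m·rad


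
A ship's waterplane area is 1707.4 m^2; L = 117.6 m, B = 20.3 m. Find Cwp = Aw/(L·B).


Formula: Cwp = Aw / (L * B)
Step 1 — L * B = 117.6 * 20.3 = 2387.28 m^2
Step 2 — Cwp = 1707.4 / 2387.28 ≈ 0.71521 (5 s.f.)

0.71521


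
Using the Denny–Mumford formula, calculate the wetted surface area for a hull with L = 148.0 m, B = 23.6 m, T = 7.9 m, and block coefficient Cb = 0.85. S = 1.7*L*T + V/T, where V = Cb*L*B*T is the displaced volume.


Formula: S = 1.7*L*T + V/T with V = Cb*L*B*T, i.e. S = L * (1.7*T + Cb*B)
Step 1 — 1.7*T = 1.7 * 7.9 = 13.43 m
Step 2 — Cb*B = 0.85 * 23.6 = 20.06 m
Step 3 — 1.7*T + Cb*B = 13.43 + 20.06 = 33.49 m
Step 4 — S = 148.0 * 33.49 ≈ 4956.5 m^2 (5 s.f.)

4956.5 m^2


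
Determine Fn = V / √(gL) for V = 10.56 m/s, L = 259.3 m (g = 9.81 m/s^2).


Formula: Fn = V / sqrt(g * L)
Step 1 — g * L = 9.81 * 259.3 = 2543.733
Step 2 — sqrt(g * L) = sqrt(2543.733) = 50.435434
Step 3 — Fn = 10.56 / 50.435434 ≈ 0.20938 (5 s.f.)

0.20938


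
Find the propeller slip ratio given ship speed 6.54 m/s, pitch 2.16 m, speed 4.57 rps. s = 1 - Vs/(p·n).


Formula: s = 1 - Vs / (p * n)
Step 1 — p * n = 2.16 * 4.57 = 9.8712
Step 2 — Vs / (p*n) = 6.54 / 9.8712 = 0.662533 (6 d.p.)
Step 3 — s = 1 - 0.662533 = 0.337467

0.337467


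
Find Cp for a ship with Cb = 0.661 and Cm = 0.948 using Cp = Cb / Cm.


Formula: Cp = Cb / Cm
Substituting: Cp = 0.661 / 0.948
Result: Cp ≈ 0.69726 (5 s.f.)

0.69726


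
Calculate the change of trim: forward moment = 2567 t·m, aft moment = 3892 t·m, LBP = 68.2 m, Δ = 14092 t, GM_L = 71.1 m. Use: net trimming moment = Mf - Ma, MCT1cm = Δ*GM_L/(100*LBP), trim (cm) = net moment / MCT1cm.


Formula: net trimming moment = Mf - Ma; MCT1cm = Δ*GM_L/(100*LBP); trim = net moment / MCT1cm
Step 1 — net trimming moment = 2567 - 3892 = -1325 t·m
Step 2 — MCT1cm = 14092 * 71.1 / (100 * 68.2) = 146.9122 t·m/cm
Step 3 — trim = -1325 / 146.9122 ≈ -9.0190 cm (5 s.f.)

-9.0190 cm


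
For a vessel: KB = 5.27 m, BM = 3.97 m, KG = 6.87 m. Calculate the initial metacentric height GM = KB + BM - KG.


Formula: GM = KB + BM - KG
Step 1 — KM = KB + BM = 5.27 + 3.97 = 9.24 m
Step 2 — GM = KM - KG = 9.24 - 6.87 = 2.37 m

2.37 m


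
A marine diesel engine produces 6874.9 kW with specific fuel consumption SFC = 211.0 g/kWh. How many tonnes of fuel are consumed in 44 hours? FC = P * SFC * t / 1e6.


Formula: FC (tonnes) = P * SFC * t / 1,000,000
Step 1 — P * SFC * t = 6874.9 * 211.0 * 44 = 63826571.6 g
Step 2 — FC (tonnes) = 63826571.6 / 1,000,000 ≈ 63.827 tonnes (5 s.f.)

63.827 tonnes


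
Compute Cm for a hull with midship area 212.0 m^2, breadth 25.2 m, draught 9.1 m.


Formula: Cm = Am / (B * T)
Step 1 — B * T = 25.2 * 9.1 = 229.32 m^2
Step 2 — Cm = 212.0 / 229.32 ≈ 0.92447 (5 s.f.)

0.92447


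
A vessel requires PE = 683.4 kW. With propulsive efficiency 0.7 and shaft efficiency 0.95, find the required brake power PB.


Formula: PB = PE / (eta_D * eta_S)
Step 1 — combined efficiency = eta_D * eta_S = 0.7 * 0.95 = 0.665
Step 2 — PB = 683.4 / 0.665 ≈ 1027.7 kW (5 s.f.)

1027.7 kW


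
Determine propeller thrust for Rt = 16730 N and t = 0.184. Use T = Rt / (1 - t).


Formula: T = Rt / (1 - t)
Step 1 — (1 - t) = 1 - 0.184 = 0.816
Step 2 — T = 16730 / 0.816 ≈ 20502 N (5 s.f.)

20502 N


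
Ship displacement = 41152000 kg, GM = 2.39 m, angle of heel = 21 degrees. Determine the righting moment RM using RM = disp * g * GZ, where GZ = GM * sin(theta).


Formula: GZ = GM * sin(theta); RM = disp * g * GZ
Step 1 — GZ = 2.39 * sin(21°) = 2.39 * 0.358368 = 0.8565 m
Step 2 — RM = 41152000 * 9.81 * 0.8565 ≈ 345770000 N·m (5 s.f.)

345770000 N·m


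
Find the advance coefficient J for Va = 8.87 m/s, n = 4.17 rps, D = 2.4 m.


Formula: J = Va / (n * D)
Step 1 — n * D = 4.17 * 2.4 = 10.008
Step 2 — J = 8.87 / 10.008 ≈ 0.88629 (5 s.f.)

0.88629


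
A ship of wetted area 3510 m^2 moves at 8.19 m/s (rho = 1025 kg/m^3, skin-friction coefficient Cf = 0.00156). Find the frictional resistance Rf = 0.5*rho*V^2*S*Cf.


Formula: Rf = 0.5 * rho * V^2 * S * Cf
Step 1 — V^2 = 8.19^2 = 67.0761
Step 2 — 0.5 * rho * V^2 = 0.5 * 1025 * 67.0761 = 34376.50125
Step 3 — Rf = 34376.50125 * 3510 * 0.00156 ≈ 188230 N (5 s.f.)

188230 N


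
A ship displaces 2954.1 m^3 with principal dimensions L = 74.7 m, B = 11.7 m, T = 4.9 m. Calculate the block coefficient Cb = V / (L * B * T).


Formula: Cb = V / (L * B * T)
Step 1 — L * B * T = 74.7 * 11.7 * 4.9 = 4282.551 m^3
Step 2 — Cb = 2954.1 / 4282.551 ≈ 0.68980 (5 s.f.)

0.68980


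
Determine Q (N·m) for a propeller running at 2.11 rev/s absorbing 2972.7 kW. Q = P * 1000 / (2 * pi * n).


Formula: Q = P_W / (2 * pi * n)
Step 1 — P_W = 2972.7 kW * 1000 = 2972700.0 W
Step 2 — 2 * pi * n = 2 * pi * 2.11 = 13.257521
Step 3 — Q = 2972700.0 / 13.257521 ≈ 224230 N·m (5 s.f.)

224230 N·m


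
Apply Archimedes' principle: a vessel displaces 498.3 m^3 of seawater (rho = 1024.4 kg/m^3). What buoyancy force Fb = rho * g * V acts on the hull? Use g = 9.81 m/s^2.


Formula: Fb = rho * g * V
Substituting: Fb = 1024.4 * 9.81 * 498.3
Intermediate: 1024.4 * 9.81 = 10049.364
Result: Fb = 10049.364 * 498.3 ≈ 5007600 N (5 s.f.)

5007600 N


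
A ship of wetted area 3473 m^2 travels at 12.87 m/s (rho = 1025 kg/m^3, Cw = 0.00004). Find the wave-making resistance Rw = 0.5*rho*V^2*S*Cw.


Formula: Rw = 0.5 * rho * V^2 * S * Cw
Step 1 — V^2 = 12.87^2 = 165.6369
Step 2 — 0.5 * rho * V^2 = 0.5 * 1025 * 165.6369 = 84888.91125
Step 3 — Rw = 84888.91125 * 3473 * 0.00004 ≈ 11793 N (5 s.f.)

11793 N


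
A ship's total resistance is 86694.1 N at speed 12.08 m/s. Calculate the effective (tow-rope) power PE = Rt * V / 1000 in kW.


Formula: PE = Rt * V / 1000 (kW)
Step 1 — PE (W) = 86694.1 * 12.08 = 1047264.728 W
Step 2 — PE (kW) = 1047264.728 / 1000 ≈ 1047.3 kW (5 s.f.)

1047.3 kW


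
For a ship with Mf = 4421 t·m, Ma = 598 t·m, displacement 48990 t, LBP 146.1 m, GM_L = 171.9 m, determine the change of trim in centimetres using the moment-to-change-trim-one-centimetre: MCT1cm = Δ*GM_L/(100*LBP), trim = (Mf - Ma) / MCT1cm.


Formula: net trimming moment = Mf - Ma; MCT1cm = Δ*GM_L/(100*LBP); trim = net moment / MCT1cm
Step 1 — net trimming moment = 4421 - 598 = 3823 t·m
Step 2 — MCT1cm = 48990 * 171.9 / (100 * 146.1) = 576.4121 t·m/cm
Step 3 — trim = 3823 / 576.4121 ≈ 6.6324 cm (5 s.f.)

6.6324 cm


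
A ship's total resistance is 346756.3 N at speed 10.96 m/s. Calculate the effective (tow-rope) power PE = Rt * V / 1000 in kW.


Formula: PE = Rt * V / 1000 (kW)
Step 1 — PE (W) = 346756.3 * 10.96 = 3800449.048 W
Step 2 — PE (kW) = 3800449.048 / 1000 ≈ 3800.4 kW (5 s.f.)

3800.4 kW


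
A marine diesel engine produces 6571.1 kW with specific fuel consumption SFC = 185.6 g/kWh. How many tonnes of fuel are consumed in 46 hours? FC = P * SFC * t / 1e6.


Formula: FC (tonnes) = P * SFC * t / 1,000,000
Step 1 — P * SFC * t = 6571.1 * 185.6 * 46 = 56101423.36 g
Step 2 — FC (tonnes) = 56101423.36 / 1,000,000 ≈ 56.101 tonnes (5 s.f.)

56.101 tonnes


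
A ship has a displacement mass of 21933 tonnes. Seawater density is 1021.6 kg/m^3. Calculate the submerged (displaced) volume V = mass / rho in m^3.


Formula: V = mass / rho
Step 1 — convert tonnes to kg: 21933 t * 1000 = 21933000 kg
Step 2 — V = 21933000 / 1021.6 ≈ 21469 m^3 (5 s.f.)

21469 m^3


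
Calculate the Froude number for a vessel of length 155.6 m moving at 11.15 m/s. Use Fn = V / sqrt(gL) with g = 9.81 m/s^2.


Formula: Fn = V / sqrt(g * L)
Step 1 — g * L = 9.81 * 155.6 = 1526.436
Step 2 — sqrt(g * L) = sqrt(1526.436) = 39.06963
Step 3 — Fn = 11.15 / 39.06963 ≈ 0.28539 (5 s.f.)

0.28539


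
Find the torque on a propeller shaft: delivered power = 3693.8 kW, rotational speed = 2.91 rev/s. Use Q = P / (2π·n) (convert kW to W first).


Formula: Q = P_W / (2 * pi * n)
Step 1 — P_W = 3693.8 kW * 1000 = 3693800.0 W
Step 2 — 2 * pi * n = 2 * pi * 2.91 = 18.284069
Step 3 — Q = 3693800.0 / 18.284069 ≈ 202020 N·m (5 s.f.)

202020 N·m


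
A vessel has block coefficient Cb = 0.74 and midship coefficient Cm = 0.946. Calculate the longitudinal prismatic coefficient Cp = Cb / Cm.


Formula: Cp = Cb / Cm
Substituting: Cp = 0.74 / 0.946
Result: Cp ≈ 0.78224 (5 s.f.)

0.78224


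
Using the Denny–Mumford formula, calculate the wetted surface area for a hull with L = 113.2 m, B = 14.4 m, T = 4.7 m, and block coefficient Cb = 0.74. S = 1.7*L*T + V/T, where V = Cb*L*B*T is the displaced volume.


Formula: S = 1.7*L*T + V/T with V = Cb*L*B*T, i.e. S = L * (1.7*T + Cb*B)
Step 1 — 1.7*T = 1.7 * 4.7 = 7.99 m
Step 2 — Cb*B = 0.74 * 14.4 = 10.656 m
Step 3 — 1.7*T + Cb*B = 7.99 + 10.656 = 18.646 m
Step 4 — S = 113.2 * 18.646 ≈ 2110.7 m^2 (5 s.f.)

2110.7 m^2


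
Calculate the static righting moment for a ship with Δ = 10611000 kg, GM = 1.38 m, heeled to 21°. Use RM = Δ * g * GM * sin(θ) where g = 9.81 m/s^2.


Formula: GZ = GM * sin(theta); RM = disp * g * GZ
Step 1 — GZ = 1.38 * sin(21°) = 1.38 * 0.358368 = 0.494548 m
Step 2 — RM = 10611000 * 9.81 * 0.494548 ≈ 51479000 N·m (5 s.f.)

51479000 N·m


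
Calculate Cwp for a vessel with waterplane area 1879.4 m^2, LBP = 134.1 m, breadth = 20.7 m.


Formula: Cwp = Aw / (L * B)
Step 1 — L * B = 134.1 * 20.7 = 2775.87 m^2
Step 2 — Cwp = 1879.4 / 2775.87 ≈ 0.67705 (5 s.f.)

0.67705


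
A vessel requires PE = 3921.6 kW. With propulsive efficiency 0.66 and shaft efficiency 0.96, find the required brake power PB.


Formula: PB = PE / (eta_D * eta_S)
Step 1 — combined efficiency = eta_D * eta_S = 0.66 * 0.96 = 0.6336
Step 2 — PB = 3921.6 / 0.6336 ≈ 6189.4 kW (5 s.f.)

6189.4 kW


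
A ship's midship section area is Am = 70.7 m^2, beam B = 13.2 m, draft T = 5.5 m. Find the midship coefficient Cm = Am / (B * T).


Formula: Cm = Am / (B * T)
Step 1 — B * T = 13.2 * 5.5 = 72.6 m^2
Step 2 — Cm = 70.7 / 72.6 ≈ 0.97383 (5 s.f.)

0.97383


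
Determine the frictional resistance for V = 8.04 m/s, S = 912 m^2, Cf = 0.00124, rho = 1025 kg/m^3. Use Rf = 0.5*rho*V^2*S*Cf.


Formula: Rf = 0.5 * rho * V^2 * S * Cf
Step 1 — V^2 = 8.04^2 = 64.6416
Step 2 — 0.5 * rho * V^2 = 0.5 * 1025 * 64.6416 = 33128.82
Step 3 — Rf = 33128.82 * 912 * 0.00124 ≈ 37465 N (5 s.f.)

37465 N


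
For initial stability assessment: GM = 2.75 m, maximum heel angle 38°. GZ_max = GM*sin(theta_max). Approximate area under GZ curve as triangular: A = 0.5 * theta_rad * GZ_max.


Formula: GZ_max = GM * sin(theta); Area = 0.5 * theta_rad * GZ_max
Step 1 — GZ_max = 2.75 * sin(38°) = 2.75 * 0.615661 = 1.693068 m
Step 2 — theta_rad = 38 * pi/180 = 0.663225 rad
Step 3 — Area = 0.5 * 0.663225 * 1.693068 ≈ 0.56144 m·rad (5 s.f.)

0.56144 m·rad


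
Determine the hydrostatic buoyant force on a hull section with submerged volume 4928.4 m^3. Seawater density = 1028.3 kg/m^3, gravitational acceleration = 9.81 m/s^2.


Formula: Fb = rho * g * V
Substituting: Fb = 1028.3 * 9.81 * 4928.4
Intermediate: 1028.3 * 9.81 = 10087.623
Result: Fb = 10087.623 * 4928.4 ≈ 49716000 N (5 s.f.)

49716000 N


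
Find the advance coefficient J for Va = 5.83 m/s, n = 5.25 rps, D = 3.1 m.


Formula: J = Va / (n * D)
Step 1 — n * D = 5.25 * 3.1 = 16.275
Step 2 — J = 5.83 / 16.275 ≈ 0.35822 (5 s.f.)

0.35822


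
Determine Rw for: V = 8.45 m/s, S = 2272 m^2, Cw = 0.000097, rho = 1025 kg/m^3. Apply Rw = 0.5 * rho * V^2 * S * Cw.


Formula: Rw = 0.5 * rho * V^2 * S * Cw
Step 1 — V^2 = 8.45^2 = 71.4025
Step 2 — 0.5 * rho * V^2 = 0.5 * 1025 * 71.4025 = 36593.78125
Step 3 — Rw = 36593.78125 * 2272 * 0.000097 ≈ 8064.7 N (5 s.f.)

8064.7 N


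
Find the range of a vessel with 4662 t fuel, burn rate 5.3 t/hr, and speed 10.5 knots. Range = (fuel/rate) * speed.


Formula: endurance = fuel / rate; range = endurance * speed
Step 1 — endurance = 4662 / 5.3 = 879.6226 hours
Step 2 — range = 879.6226 * 10.5 ≈ 9236.0 nautical miles (5 s.f.)

9236.0 NM


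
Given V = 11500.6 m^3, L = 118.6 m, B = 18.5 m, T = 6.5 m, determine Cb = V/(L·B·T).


Formula: Cb = V / (L * B * T)
Step 1 — L * B * T = 118.6 * 18.5 * 6.5 = 14261.65 m^3
Step 2 — Cb = 11500.6 / 14261.65 ≈ 0.80640 (5 s.f.)

0.80640


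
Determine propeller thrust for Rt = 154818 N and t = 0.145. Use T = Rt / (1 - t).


Formula: T = Rt / (1 - t)
Step 1 — (1 - t) = 1 - 0.145 = 0.855
Step 2 — T = 154818 / 0.855 ≈ 181070 N (5 s.f.)

181070 N


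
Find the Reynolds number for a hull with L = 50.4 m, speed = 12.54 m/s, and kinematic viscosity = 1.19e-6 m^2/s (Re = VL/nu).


Formula: Re = V * L / nu
Step 1 — V * L = 12.54 * 50.4 = 632.016 m^2/s
Step 2 — Re = 632.016 / 1.19e-6 = 5.31e+08

5.31e+08


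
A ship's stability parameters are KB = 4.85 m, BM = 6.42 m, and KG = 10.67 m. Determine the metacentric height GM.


Formula: GM = KB + BM - KG
Step 1 — KM = KB + BM = 4.85 + 6.42 = 11.27 m
Step 2 — GM = KM - KG = 11.27 - 10.67 = 0.6 m

0.6 m


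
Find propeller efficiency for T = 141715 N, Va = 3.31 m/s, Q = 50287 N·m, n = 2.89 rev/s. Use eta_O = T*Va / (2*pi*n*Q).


Formula: eta = T * Va / (2 * pi * n * Q)
Step 1 — numerator = T * Va = 141715 * 3.31 = 469076.65
Step 2 — 2 * pi * n = 2 * pi * 2.89 = 18.158406
Step 3 — denominator = 18.158406 * 50287 = 913131.76
Step 4 — eta = 469076.65 / 913131.76 ≈ 0.51370 (5 s.f.)

0.51370


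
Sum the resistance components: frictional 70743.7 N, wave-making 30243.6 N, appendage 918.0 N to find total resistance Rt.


Formula: Rt = Rf + Rw + Ra
Substituting: Rt = 70743.7 + 30243.6 + 918.0
Result: Rt = 101905.3 N

101905.3 N


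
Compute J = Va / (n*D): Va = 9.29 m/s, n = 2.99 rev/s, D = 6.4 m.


Formula: J = Va / (n * D)
Step 1 — n * D = 2.99 * 6.4 = 19.136
Step 2 — J = 9.29 / 19.136 ≈ 0.48547 (5 s.f.)

0.48547


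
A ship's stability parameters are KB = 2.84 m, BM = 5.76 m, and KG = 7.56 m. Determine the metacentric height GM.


Formula: GM = KB + BM - KG
Step 1 — KM = KB + BM = 2.84 + 5.76 = 8.6 m
Step 2 — GM = KM - KG = 8.6 - 7.56 = 1.04 m

1.04 m


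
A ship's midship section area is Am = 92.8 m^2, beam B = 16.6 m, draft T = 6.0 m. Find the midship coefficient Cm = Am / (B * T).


Formula: Cm = Am / (B * T)
Step 1 — B * T = 16.6 * 6.0 = 99.6 m^2
Step 2 — Cm = 92.8 / 99.6 ≈ 0.93173 (5 s.f.)

0.93173


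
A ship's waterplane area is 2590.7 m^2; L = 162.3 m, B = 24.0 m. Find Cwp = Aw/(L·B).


Formula: Cwp = Aw / (L * B)
Step 1 — L * B = 162.3 * 24.0 = 3895.2 m^2
Step 2 — Cwp = 2590.7 / 3895.2 ≈ 0.66510 (5 s.f.)

0.66510


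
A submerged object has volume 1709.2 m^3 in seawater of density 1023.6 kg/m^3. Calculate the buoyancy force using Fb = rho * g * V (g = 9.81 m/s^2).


Formula: Fb = rho * g * V
Substituting: Fb = 1023.6 * 9.81 * 1709.2
Intermediate: 1023.6 * 9.81 = 10041.516
Result: Fb = 10041.516 * 1709.2 ≈ 17163000 N (5 s.f.)

17163000 N


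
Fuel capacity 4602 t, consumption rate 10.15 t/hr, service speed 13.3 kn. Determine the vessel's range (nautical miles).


Formula: endurance = fuel / rate; range = endurance * speed
Step 1 — endurance = 4602 / 10.15 = 453.399 hours
Step 2 — range = 453.399 * 13.3 ≈ 6030.2 nautical miles (5 s.f.)

6030.2 NM


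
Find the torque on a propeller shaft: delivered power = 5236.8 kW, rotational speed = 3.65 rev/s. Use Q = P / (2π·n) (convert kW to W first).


Formula: Q = P_W / (2 * pi * n)
Step 1 — P_W = 5236.8 kW * 1000 = 5236800.0 W
Step 2 — 2 * pi * n = 2 * pi * 3.65 = 22.933626
Step 3 — Q = 5236800.0 / 22.933626 ≈ 228350 N·m (5 s.f.)

228350 N·m


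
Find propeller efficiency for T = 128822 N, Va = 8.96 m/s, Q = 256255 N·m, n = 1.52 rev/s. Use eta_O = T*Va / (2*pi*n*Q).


Formula: eta = T * Va / (2 * pi * n * Q)
Step 1 — numerator = T * Va = 128822 * 8.96 = 1154245.12
Step 2 — 2 * pi * n = 2 * pi * 1.52 = 9.550442
Step 3 — denominator = 9.550442 * 256255 = 2447348.51
Step 4 — eta = 1154245.12 / 2447348.51 ≈ 0.47163 (5 s.f.)

0.47163


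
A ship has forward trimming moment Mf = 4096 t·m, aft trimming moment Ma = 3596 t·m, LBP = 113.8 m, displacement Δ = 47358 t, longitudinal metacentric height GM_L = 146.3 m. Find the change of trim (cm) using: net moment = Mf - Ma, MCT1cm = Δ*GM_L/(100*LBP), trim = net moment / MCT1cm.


Formula: net trimming moment = Mf - Ma; MCT1cm = Δ*GM_L/(100*LBP); trim = net moment / MCT1cm
Step 1 — net trimming moment = 4096 - 3596 = 500 t·m
Step 2 — MCT1cm = 47358 * 146.3 / (100 * 113.8) = 608.8291 t·m/cm
Step 3 — trim = 500 / 608.8291 ≈ 0.82125 cm (5 s.f.)

0.82125 cm


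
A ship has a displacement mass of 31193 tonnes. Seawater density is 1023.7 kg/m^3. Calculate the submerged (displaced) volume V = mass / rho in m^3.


Formula: V = mass / rho
Step 1 — convert tonnes to kg: 31193 t * 1000 = 31193000 kg
Step 2 — V = 31193000 / 1023.7 ≈ 30471 m^3 (5 s.f.)

30471 m^3


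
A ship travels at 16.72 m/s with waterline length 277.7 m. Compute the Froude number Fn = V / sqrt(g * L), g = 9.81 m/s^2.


Formula: Fn = V / sqrt(g * L)
Step 1 — g * L = 9.81 * 277.7 = 2724.237
Step 2 — sqrt(g * L) = sqrt(2724.237) = 52.194224
Step 3 — Fn = 16.72 / 52.194224 ≈ 0.32034 (5 s.f.)

0.32034


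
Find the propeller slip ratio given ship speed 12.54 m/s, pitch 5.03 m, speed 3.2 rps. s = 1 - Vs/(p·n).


Formula: s = 1 - Vs / (p * n)
Step 1 — p * n = 5.03 * 3.2 = 16.096
Step 2 — Vs / (p*n) = 12.54 / 16.096 = 0.779076 (6 d.p.)
Step 3 — s = 1 - 0.779076 = 0.220924

0.220924


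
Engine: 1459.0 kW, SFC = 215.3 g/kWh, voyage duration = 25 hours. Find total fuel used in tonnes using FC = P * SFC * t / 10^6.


Formula: FC (tonnes) = P * SFC * t / 1,000,000
Step 1 — P * SFC * t = 1459.0 * 215.3 * 25 = 7853067.5 g
Step 2 — FC (tonnes) = 7853067.5 / 1,000,000 ≈ 7.8531 tonnes (5 s.f.)

7.8531 tonnes


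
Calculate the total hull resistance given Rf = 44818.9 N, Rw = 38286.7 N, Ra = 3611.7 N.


Formula: Rt = Rf + Rw + Ra
Substituting: Rt = 44818.9 + 38286.7 + 3611.7
Result: Rt = 86717.3 N

86717.3 N


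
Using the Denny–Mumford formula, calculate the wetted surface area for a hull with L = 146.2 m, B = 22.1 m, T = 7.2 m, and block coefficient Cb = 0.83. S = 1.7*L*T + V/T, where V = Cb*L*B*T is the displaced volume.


Formula: S = 1.7*L*T + V/T with V = Cb*L*B*T, i.e. S = L * (1.7*T + Cb*B)
Step 1 — 1.7*T = 1.7 * 7.2 = 12.24 m
Step 2 — Cb*B = 0.83 * 22.1 = 18.343 m
Step 3 — 1.7*T + Cb*B = 12.24 + 18.343 = 30.583 m
Step 4 — S = 146.2 * 30.583 ≈ 4471.2 m^2 (5 s.f.)

4471.2 m^2


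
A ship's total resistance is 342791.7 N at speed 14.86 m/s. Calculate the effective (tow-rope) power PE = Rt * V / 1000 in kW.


Formula: PE = Rt * V / 1000 (kW)
Step 1 — PE (W) = 342791.7 * 14.86 = 5093884.662 W
Step 2 — PE (kW) = 5093884.662 / 1000 ≈ 5093.9 kW (5 s.f.)

5093.9 kW


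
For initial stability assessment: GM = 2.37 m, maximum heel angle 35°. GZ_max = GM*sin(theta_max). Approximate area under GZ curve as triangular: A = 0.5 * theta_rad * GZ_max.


Formula: GZ_max = GM * sin(theta); Area = 0.5 * theta_rad * GZ_max
Step 1 — GZ_max = 2.37 * sin(35°) = 2.37 * 0.573576 = 1.359375 m
Step 2 — theta_rad = 35 * pi/180 = 0.610865 rad
Step 3 — Area = 0.5 * 0.610865 * 1.359375 ≈ 0.41520 m·rad (5 s.f.)

0.41520 m·rad


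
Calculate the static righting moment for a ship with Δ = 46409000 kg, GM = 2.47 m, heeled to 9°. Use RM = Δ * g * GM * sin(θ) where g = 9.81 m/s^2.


Formula: GZ = GM * sin(theta); RM = disp * g * GZ
Step 1 — GZ = 2.47 * sin(9°) = 2.47 * 0.156434 = 0.386392 m
Step 2 — RM = 46409000 * 9.81 * 0.386392 ≈ 175910000 N·m (5 s.f.)

175910000 N·m


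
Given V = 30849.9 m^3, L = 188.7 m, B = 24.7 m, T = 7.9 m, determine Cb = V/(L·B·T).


Formula: Cb = V / (L * B * T)
Step 1 — L * B * T = 188.7 * 24.7 * 7.9 = 36821.031 m^3
Step 2 — Cb = 30849.9 / 36821.031 ≈ 0.83783 (5 s.f.)

0.83783


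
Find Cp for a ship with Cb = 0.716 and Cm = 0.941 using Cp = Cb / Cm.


Formula: Cp = Cb / Cm
Substituting: Cp = 0.716 / 0.941
Result: Cp ≈ 0.76089 (5 s.f.)

0.76089


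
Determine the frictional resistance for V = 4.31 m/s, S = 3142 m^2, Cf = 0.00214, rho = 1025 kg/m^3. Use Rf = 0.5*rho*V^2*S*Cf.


Formula: Rf = 0.5 * rho * V^2 * S * Cf
Step 1 — V^2 = 4.31^2 = 18.5761
Step 2 — 0.5 * rho * V^2 = 0.5 * 1025 * 18.5761 = 9520.25125
Step 3 — Rf = 9520.25125 * 3142 * 0.00214 ≈ 64013 N (5 s.f.)

64013 N


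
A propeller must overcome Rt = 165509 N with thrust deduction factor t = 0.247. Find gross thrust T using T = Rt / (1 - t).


Formula: T = Rt / (1 - t)
Step 1 — (1 - t) = 1 - 0.247 = 0.753
Step 2 — T = 165509 / 0.753 ≈ 219800 N (5 s.f.)

219800 N


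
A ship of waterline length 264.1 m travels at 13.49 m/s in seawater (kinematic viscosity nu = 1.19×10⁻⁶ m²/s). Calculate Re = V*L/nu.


Formula: Re = V * L / nu
Step 1 — V * L = 13.49 * 264.1 = 3562.709 m^2/s
Step 2 — Re = 3562.709 / 1.19e-6 = 2.99e+09

2.99e+09


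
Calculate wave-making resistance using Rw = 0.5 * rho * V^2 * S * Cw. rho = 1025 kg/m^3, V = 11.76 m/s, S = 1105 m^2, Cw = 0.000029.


Formula: Rw = 0.5 * rho * V^2 * S * Cw
Step 1 — V^2 = 11.76^2 = 138.2976
Step 2 — 0.5 * rho * V^2 = 0.5 * 1025 * 138.2976 = 70877.52
Step 3 — Rw = 70877.52 * 1105 * 0.000029 ≈ 2271.3 N (5 s.f.)

2271.3 N


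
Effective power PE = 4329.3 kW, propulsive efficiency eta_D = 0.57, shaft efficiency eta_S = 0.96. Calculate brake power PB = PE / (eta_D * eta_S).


Formula: PB = PE / (eta_D * eta_S)
Step 1 — combined efficiency = eta_D * eta_S = 0.57 * 0.96 = 0.5472
Step 2 — PB = 4329.3 / 0.5472 ≈ 7911.7 kW (5 s.f.)

7911.7 kW


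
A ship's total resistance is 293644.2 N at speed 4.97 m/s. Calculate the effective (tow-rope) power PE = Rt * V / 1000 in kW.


Formula: PE = Rt * V / 1000 (kW)
Step 1 — PE (W) = 293644.2 * 4.97 = 1459411.674 W
Step 2 — PE (kW) = 1459411.674 / 1000 ≈ 1459.4 kW (5 s.f.)

1459.4 kW


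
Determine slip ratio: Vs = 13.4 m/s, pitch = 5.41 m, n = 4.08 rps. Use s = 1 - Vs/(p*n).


Formula: s = 1 - Vs / (p * n)
Step 1 — p * n = 5.41 * 4.08 = 22.0728
Step 2 — Vs / (p*n) = 13.4 / 22.0728 = 0.607082 (6 d.p.)
Step 3 — s = 1 - 0.607082 = 0.392918

0.392918


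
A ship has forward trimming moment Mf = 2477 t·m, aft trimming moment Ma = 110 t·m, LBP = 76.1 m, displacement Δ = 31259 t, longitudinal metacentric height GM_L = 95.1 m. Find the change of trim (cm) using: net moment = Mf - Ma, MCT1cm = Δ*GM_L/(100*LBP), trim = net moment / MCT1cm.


Formula: net trimming moment = Mf - Ma; MCT1cm = Δ*GM_L/(100*LBP); trim = net moment / MCT1cm
Step 1 — net trimming moment = 2477 - 110 = 2367 t·m
Step 2 — MCT1cm = 31259 * 95.1 / (100 * 76.1) = 390.6348 t·m/cm
Step 3 — trim = 2367 / 390.6348 ≈ 6.0594 cm (5 s.f.)

6.0594 cm


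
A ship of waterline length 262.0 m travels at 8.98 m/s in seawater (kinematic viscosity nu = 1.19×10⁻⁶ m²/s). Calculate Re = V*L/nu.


Formula: Re = V * L / nu
Step 1 — V * L = 8.98 * 262.0 = 2352.76 m^2/s
Step 2 — Re = 2352.76 / 1.19e-6 = 1.98e+09

1.98e+09


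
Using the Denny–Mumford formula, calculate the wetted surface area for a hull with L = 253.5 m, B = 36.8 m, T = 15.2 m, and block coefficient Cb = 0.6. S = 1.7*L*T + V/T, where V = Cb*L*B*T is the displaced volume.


Formula: S = 1.7*L*T + V/T with V = Cb*L*B*T, i.e. S = L * (1.7*T + Cb*B)
Step 1 — 1.7*T = 1.7 * 15.2 = 25.84 m
Step 2 — Cb*B = 0.6 * 36.8 = 22.08 m
Step 3 — 1.7*T + Cb*B = 25.84 + 22.08 = 47.92 m
Step 4 — S = 253.5 * 47.92 ≈ 12148 m^2 (5 s.f.)

12148 m^2
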